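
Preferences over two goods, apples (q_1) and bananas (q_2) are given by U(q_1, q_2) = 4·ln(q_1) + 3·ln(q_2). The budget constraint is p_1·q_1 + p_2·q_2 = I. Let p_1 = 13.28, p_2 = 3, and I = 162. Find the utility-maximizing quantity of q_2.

q_2* = 23.1429

Tangency: MRS = (4/3)·q_2/q_1 = p_1/p_2.
So 4·p_2·q_2 = 3·p_1·q_1; combined with the budget, a share 4/7 of income goes to q_1.
Demand: q_1*(p_1,p_2,I) = 4/7·I/p_1 and q_2* = 3/7·I/p_2.
At p_1=13.28, p_2=3, I=162: q_2* = 3/7·162/3 = 23.1429.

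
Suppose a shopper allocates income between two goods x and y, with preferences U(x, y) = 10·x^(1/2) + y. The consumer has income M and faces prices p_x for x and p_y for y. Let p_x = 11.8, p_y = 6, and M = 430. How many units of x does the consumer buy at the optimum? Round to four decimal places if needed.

Utility is quasi-linear in y; the FOC for x is 5/√x = p_x/p_y.
Solve: √x = 5·p_y/p_x, so x*(p_x,p_y) = (5·p_y/p_x)², and y* = (M − p_x·x*)/p_y.
Plugging in: x* = (5·6/11.8)² = 6.4637.

x* = 6.4637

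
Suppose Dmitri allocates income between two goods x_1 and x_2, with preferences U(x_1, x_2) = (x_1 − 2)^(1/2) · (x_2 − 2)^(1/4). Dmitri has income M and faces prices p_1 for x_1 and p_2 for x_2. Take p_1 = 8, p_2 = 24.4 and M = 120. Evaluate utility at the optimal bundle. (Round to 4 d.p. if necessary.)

V = 1.9986

Discretionary income = 120 − 2·8 − 2·24.4 = 55.2; x_1* = 2 + 2/3·55.2/8 = 6.6; x_2* = 2 + 1/3·55.2/24.4 = 2.7541.
Utility at the optimum: U(6.6, 2.7541) = 1.9986.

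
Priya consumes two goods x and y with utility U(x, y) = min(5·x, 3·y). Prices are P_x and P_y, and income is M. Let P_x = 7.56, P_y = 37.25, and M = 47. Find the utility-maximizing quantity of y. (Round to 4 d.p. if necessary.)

y* = 1.1248

Leontief preferences: the optimum is at the kink where x/3 = y/5, i.e. y = (5/3)·x.
Budget: P_x·x + P_y·(5/3)·x = M, so (3·P_x + 5·P_y)·x = 3·M.
Demand: x*(P_x,P_y,M) = 3·M/(3·P_x + 5·P_y), y* = 5·M/(3·P_x + 5·P_y).
Here 3·7.56 + 5·37.25 = 208.93, giving y* = 1.1248.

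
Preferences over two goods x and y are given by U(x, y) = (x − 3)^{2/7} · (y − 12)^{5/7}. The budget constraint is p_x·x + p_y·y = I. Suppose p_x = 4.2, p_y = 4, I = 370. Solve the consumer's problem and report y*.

This is Cobb-Douglas in (x−3, y−12): tangency gives 2/7·p_y·(y−12) = 5/7·p_x·(x−3).
After buying the subsistence bundle (3, 12), a share 2/7 of the remaining income goes to x: x* = 3 + 2/7·(I − 3p_x − 12p_y)/p_x.
Discretionary income = 370 − 3·4.2 − 12·4 = 309.4; y* = 12 + 5/7·309.4/4 = 67.25.

y* = 67.25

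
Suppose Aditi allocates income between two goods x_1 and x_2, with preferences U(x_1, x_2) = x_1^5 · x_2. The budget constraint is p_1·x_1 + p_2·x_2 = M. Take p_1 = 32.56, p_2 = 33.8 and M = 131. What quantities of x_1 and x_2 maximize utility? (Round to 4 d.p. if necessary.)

x_1* = 3.3528, x_2* = 0.646

Demand: x_1*(p_1,p_2,M) = 5/6·M/p_1 and x_2* = 1/6·M/p_2.
At p_1=32.56, p_2=33.8, M=131: x_1* = 5/6·131/32.56 = 3.3528, x_2* = 0.646.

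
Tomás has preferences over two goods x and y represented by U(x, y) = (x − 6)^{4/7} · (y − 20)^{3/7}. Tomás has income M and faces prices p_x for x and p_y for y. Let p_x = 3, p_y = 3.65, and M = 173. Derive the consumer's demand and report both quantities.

MRS = (4/3)·(y−20)/(x−6). Tangency with p_x/p_y gives y−20 = (3/4)·(p_x/p_y)·(x−6).
After buying the subsistence bundle (6, 20), a share 4/7 of the remaining income goes to x: x* = 6 + 4/7·(M − 6p_x − 20p_y)/p_x.
Discretionary income = 173 − 6·3 − 20·3.65 = 82; x* = 6 + 4/7·82/3 = 21.619; y* = 20 + 3/7·82/3.65 = 29.6282.

x* = 21.619, y* = 29.6282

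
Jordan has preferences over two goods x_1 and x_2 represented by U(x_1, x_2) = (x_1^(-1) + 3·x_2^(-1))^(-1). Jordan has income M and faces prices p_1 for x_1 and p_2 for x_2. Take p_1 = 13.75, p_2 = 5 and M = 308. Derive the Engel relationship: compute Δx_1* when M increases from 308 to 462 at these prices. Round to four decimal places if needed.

Δx_1* = 5.4782

MU_x_1 ∝ x_1^(-2), MU_x_2 ∝ 3·x_2^(-2), so MRS = (1/3)·(x_2/x_1)^(2) = p_1/p_2.
Solve for the ratio: x_2/x_1 = [3·p_1/p_2]^(0.5).
With the ratio pinned down, the budget gives x_1* = M/(p_1 + p_2·(x_2/x_1)) and x_2* = (x_2/x_1)·x_1*.
Numerically x_2/x_1 = 2.872281, so x_1* = 308/(13.75 + 5·2.872281) = 10.9564.
At M' = 462: x_1* = 16.4346. Change: 16.4346 − 10.9564 = 5.4782.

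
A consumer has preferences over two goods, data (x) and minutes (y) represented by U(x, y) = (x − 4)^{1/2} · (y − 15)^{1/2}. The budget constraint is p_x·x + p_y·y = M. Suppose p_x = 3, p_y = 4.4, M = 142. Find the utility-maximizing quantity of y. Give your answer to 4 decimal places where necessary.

MRS = (y−15)/(x−4). Tangency with p_x/p_y gives y−15 = (p_x/p_y)·(x−4).
Substituting into the budget: x* = 4 + 0.5·(M − 4·p_x − 15·p_y)/p_x, and y* = 15 + 0.5·(…)/p_y.
Discretionary income = 142 − 4·3 − 15·4.4 = 64; y* = 15 + 0.5·64/4.4 = 22.2727.

y* = 22.2727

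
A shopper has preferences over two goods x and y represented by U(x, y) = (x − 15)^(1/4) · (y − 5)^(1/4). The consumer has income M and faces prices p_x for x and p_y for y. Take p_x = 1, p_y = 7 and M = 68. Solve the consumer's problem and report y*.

y* = 6.2857

This is Cobb-Douglas in (x−15, y−5): tangency gives 0.25·p_y·(y−5) = 0.25·p_x·(x−15).
After buying the subsistence bundle (15, 5), a share 0.5 of the remaining income goes to x: x* = 15 + 0.5·(M − 15p_x − 5p_y)/p_x.
Discretionary income = 68 − 15·1 − 5·7 = 18; y* = 5 + 0.5·18/7 = 6.2857.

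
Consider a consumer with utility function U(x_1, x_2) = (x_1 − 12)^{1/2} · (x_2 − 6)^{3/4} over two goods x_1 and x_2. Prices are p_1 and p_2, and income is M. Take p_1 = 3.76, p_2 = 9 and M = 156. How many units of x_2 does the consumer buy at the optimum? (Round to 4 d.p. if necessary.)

x_2* = 9.792

MRS = (2/3)·(x_2−6)/(x_1−12). Tangency with p_1/p_2 gives x_2−6 = (3/2)·(p_1/p_2)·(x_1−12).
After buying the subsistence bundle (12, 6), a share 0.4 of the remaining income goes to x_1: x_1* = 12 + 0.4·(M − 12p_1 − 6p_2)/p_1.
Discretionary income = 156 − 12·3.76 − 6·9 = 56.88; x_2* = 6 + 0.6·56.88/9 = 9.792.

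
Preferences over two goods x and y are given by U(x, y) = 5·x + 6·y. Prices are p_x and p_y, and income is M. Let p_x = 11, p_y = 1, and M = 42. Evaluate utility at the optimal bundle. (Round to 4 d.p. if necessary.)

y gives more utility per dollar, so spend all income on y: y* = M/p_y, x* = 0.
Numerically: x* = 0, y* = 42.
Utility at the optimum: U(0, 42) = 252.

V = 252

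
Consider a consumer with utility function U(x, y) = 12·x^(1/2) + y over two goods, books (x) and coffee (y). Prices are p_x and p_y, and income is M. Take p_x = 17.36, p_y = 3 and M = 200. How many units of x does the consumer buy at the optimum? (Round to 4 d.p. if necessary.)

x* = 1.0751

Set MRS = p_x/p_y: 6·x^(−1/2) = p_x/p_y.
Thus x* = (6·p_y/p_x)² — independent of M — with the rest of income spent on y.
Plugging in: x* = (6·3/17.36)² = 1.0751.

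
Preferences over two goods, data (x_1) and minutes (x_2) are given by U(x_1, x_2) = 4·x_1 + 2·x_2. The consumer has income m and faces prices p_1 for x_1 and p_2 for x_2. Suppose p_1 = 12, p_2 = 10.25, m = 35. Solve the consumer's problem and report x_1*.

x_1* = 2.9167

Perfect substitutes: compare marginal utility per dollar. 4/p_1 vs 2/p_2 → 0.3333 vs 0.1951.
x_1 gives more utility per dollar, so spend all income on x_1: x_1* = m/p_1, x_2* = 0.
Numerically: x_1* = 2.9167, x_2* = 0.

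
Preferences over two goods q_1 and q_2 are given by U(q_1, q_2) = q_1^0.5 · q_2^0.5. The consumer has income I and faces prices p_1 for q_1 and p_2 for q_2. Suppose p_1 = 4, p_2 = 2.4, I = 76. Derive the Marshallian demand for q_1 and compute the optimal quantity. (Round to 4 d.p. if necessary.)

q_1* = 9.5

Demand: q_1*(p_1,p_2,I) = 0.5·I/p_1 and q_2* = 0.5·I/p_2.
At p_1=4, p_2=2.4, I=76: q_1* = 0.5·76/4 = 9.5.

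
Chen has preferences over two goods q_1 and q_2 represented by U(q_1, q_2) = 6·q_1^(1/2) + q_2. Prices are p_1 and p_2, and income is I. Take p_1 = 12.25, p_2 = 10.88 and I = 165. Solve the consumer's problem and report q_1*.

Utility is quasi-linear in q_2; the FOC for q_1 is 3/√q_1 = p_1/p_2.
Solve: √q_1 = 3·p_2/p_1, so q_1*(p_1,p_2) = (3·p_2/p_1)², and q_2* = (I − p_1·q_1*)/p_2.
Plugging in: q_1* = (3·10.88/12.25)² = 7.0995.

q_1* = 7.0995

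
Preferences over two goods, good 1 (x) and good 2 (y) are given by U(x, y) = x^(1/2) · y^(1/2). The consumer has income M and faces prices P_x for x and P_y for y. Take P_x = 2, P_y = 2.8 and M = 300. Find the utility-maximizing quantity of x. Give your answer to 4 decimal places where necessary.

x* = 75

The MRS is y/x. Set MRS = P_x/P_y.
So 0.5·P_y·y = 0.5·P_x·x; combined with the budget, a share 0.5 of income goes to x.
Demand: x*(P_x,P_y,M) = 0.5·M/P_x and y* = 0.5·M/P_y.
At P_x=2, P_y=2.8, M=300: x* = 0.5·300/2 = 75.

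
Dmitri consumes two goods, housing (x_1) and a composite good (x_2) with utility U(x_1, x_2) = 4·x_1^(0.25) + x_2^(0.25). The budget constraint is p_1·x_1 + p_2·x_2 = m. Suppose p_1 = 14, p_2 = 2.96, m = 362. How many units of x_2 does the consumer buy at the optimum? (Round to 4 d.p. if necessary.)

From the CES first-order condition, 4·(x_2/x_1)^(0.75) = p_1/p_2.
Hence x_2/x_1 = ((1/4)·p_1/p_2)^(1/(0.75)), i.e. raised to the 4/3 power.
Substitute x_2 = (x_2/x_1)·x_1 into the budget: x_1* = m/(p_1 + p_2·(x_2/x_1)).
Numerically x_2/x_1 = 1.25036, so x_1* = 362/(14 + 2.96·1.25036) = 20.4507 and x_2* = 1.25036·20.4507 = 25.5708.

x_2* = 25.5708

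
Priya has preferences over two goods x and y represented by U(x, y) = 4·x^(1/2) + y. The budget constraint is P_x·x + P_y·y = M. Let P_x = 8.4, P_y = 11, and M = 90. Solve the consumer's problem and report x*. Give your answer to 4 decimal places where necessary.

Thus x* = (2·P_y/P_x)² — independent of M — with the rest of income spent on y.
Plugging in: x* = (2·11/8.4)² = 6.8594.

x* = 6.8594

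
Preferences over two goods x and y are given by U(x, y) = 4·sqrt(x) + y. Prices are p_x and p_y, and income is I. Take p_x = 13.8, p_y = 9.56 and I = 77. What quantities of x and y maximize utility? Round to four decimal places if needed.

x* = 1.9196, y* = 5.2834

Solve: √x = 2·p_y/p_x, so x*(p_x,p_y) = (2·p_y/p_x)², and y* = (I − p_x·x*)/p_y.
Plugging in: x* = (2·9.56/13.8)² = 1.9196, y* = 5.2834.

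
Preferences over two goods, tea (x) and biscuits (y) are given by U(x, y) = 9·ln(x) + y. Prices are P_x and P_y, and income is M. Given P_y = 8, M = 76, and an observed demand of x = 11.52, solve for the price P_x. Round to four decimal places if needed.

Set MRS = P_x/P_y: (9/x)/1 = P_x/P_y.
So x*(P_x,P_y) = 9·P_y/P_x, independent of income; and y* = (M − 9·P_y)/P_y.
Set x* = 11.52 in the demand function and solve for P_x: P_x = 6.25.

P_x = 6.25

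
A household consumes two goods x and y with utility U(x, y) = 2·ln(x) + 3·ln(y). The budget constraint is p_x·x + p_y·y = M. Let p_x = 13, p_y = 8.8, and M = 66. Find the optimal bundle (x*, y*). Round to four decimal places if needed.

The MRS is (2/3)·y/x. Set MRS = p_x/p_y.
Rearranging, p_y·y = (3/2)·p_x·x. Substituting into the budget gives p_x·x·(1 + (3/2)) = M.
Demand: x*(p_x,p_y,M) = 0.4·M/p_x and y* = 0.6·M/p_y.
At p_x=13, p_y=8.8, M=66: x* = 0.4·66/13 = 2.0308, y* = 4.5.

x* = 2.0308, y* = 4.5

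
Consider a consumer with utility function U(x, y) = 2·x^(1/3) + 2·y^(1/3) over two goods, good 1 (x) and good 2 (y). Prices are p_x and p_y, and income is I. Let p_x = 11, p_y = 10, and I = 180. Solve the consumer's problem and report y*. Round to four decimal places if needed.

With the ratio pinned down, the budget gives x* = I/(p_x + p_y·(y/x)) and y* = (y/x)·x*.
Numerically y/x = 1.15369, so x* = 180/(11 + 10·1.15369) = 7.9869 and y* = 1.15369·7.9869 = 9.2144.

y* = 9.2144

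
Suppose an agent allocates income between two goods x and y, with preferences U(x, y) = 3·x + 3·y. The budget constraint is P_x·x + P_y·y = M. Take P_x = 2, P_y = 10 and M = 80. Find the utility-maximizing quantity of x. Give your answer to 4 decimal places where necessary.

x* = 40

Perfect substitutes: compare marginal utility per dollar. 3/P_x vs 3/P_y → 1.5 vs 0.3.
x gives more utility per dollar, so spend all income on x: x* = M/P_x, y* = 0.
Numerically: x* = 40, y* = 0.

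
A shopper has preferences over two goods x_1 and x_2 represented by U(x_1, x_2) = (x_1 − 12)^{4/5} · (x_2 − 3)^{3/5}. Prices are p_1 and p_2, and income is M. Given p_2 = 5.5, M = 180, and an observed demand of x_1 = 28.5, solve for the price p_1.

p_1 = 4

MRS = (4/3)·(x_2−3)/(x_1−12). Tangency with p_1/p_2 gives x_2−3 = (3/4)·(p_1/p_2)·(x_1−12).
After buying the subsistence bundle (12, 3), a share 4/7 of the remaining income goes to x_1: x_1* = 12 + 4/7·(M − 12p_1 − 3p_2)/p_1.
Set x_1* = 28.5 in the demand function and solve for p_1: p_1 = 4.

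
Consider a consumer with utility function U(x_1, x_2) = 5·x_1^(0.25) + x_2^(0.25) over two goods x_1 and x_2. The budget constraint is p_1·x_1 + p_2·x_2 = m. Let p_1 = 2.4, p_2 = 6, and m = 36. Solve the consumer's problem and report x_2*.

MRS = MU_x_1/MU_x_2 = 5·(x_2/x_1)^(0.75). Set equal to p_1/p_2.
Solve for the ratio: x_2/x_1 = [(1/5)·p_1/p_2]^(4/3).
Substitute x_2 = (x_2/x_1)·x_1 into the budget: x_1* = m/(p_1 + p_2·(x_2/x_1)).
Numerically x_2/x_1 = 0.034471, so x_1* = 36/(2.4 + 6·0.034471) = 13.8099 and x_2* = 0.034471·13.8099 = 0.476.

x_2* = 0.476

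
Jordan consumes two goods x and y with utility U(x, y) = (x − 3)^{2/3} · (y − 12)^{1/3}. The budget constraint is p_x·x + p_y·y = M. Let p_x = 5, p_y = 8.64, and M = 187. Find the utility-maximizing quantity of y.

MRS = 2·(y−12)/(x−3). Tangency with p_x/p_y gives y−12 = (1/2)·(p_x/p_y)·(x−3).
Substituting into the budget: x* = 3 + 2/3·(M − 3·p_x − 12·p_y)/p_x, and y* = 12 + 1/3·(…)/p_y.
Discretionary income = 187 − 3·5 − 12·8.64 = 68.32; y* = 12 + 1/3·68.32/8.64 = 14.6358.

y* = 14.6358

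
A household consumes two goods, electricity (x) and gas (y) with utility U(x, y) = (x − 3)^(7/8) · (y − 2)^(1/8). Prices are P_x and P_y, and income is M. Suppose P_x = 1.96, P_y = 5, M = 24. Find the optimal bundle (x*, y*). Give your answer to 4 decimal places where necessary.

MRS = 7·(y−2)/(x−3). Tangency with P_x/P_y gives y−2 = (1/7)·(P_x/P_y)·(x−3).
Substituting into the budget: x* = 3 + 0.875·(M − 3·P_x − 2·P_y)/P_x, and y* = 2 + 0.125·(…)/P_y.
Discretionary income = 24 − 3·1.96 − 2·5 = 8.12; x* = 3 + 0.875·8.12/1.96 = 6.625; y* = 2 + 0.125·8.12/5 = 2.203.

x* = 6.625, y* = 2.203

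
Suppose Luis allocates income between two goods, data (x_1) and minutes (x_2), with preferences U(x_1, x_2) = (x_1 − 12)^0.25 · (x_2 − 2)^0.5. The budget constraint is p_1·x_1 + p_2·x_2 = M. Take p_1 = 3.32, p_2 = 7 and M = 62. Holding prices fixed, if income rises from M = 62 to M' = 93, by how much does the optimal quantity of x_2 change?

Δx_2* = 2.9524

MRS = (1/2)·(x_2−2)/(x_1−12). Tangency with p_1/p_2 gives x_2−2 = 2·(p_1/p_2)·(x_1−12).
Substituting into the budget: x_1* = 12 + 1/3·(M − 12·p_1 − 2·p_2)/p_1, and x_2* = 2 + 2/3·(…)/p_2.
Discretionary income = 62 − 12·3.32 − 2·7 = 8.16; x_2* = 2 + 2/3·8.16/7 = 2.7771.
At M' = 93: x_2* = 5.7295. Change: 5.7295 − 2.7771 = 2.9524.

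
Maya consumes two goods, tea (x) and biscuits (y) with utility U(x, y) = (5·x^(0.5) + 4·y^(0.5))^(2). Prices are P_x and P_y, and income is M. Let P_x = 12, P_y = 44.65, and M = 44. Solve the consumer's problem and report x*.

MRS = MU_x/MU_y = (5/4)·(y/x)^(0.5). Set equal to P_x/P_y.
Hence y/x = ((4/5)·P_x/P_y)^(1/(0.5)), i.e. raised to the 2 power.
With the ratio pinned down, the budget gives x* = M/(P_x + P_y·(y/x)) and y* = (y/x)·x*.
Numerically y/x = 0.046227, so x* = 44/(12 + 44.65·0.046227) = 3.1285.

x* = 3.1285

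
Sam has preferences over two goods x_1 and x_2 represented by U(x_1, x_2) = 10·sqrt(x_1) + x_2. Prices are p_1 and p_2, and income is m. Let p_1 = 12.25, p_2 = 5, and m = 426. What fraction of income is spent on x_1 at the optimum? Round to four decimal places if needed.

Utility is quasi-linear in x_2; the FOC for x_1 is 5/√x_1 = p_1/p_2.
Thus x_1* = (5·p_2/p_1)² — independent of m — with the rest of income spent on x_2.
Plugging in: x_1* = (5·5/12.25)² = 4.1649, x_2* = 74.9959.
Expenditure on x_1: 12.25·4.1649 = 51.0204; share = 0.1198.

share on x_1 = 0.1198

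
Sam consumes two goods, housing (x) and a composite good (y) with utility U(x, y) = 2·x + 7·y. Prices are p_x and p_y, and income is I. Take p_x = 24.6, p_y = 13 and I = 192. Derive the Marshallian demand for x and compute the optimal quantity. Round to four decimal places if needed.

y gives more utility per dollar, so spend all income on y: y* = I/p_y, x* = 0.
Numerically: x* = 0, y* = 14.7692.

x* = 0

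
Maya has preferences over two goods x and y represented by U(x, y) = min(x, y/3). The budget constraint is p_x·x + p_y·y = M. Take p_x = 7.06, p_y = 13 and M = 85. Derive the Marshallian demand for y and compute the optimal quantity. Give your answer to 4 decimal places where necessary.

y* = 5.5363

Demand: x*(p_x,p_y,M) = M/(p_x + 3·p_y), y* = 3·M/(p_x + 3·p_y).
Here 7.06 + 3·13 = 46.06, giving y* = 5.5363.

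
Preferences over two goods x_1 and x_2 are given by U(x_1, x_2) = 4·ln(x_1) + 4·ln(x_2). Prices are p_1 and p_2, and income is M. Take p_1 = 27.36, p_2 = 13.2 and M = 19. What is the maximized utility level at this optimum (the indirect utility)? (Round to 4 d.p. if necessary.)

V = -5.5469

MU_x_1/MU_x_2 = (4·x_2)/(4·x_1); tangency sets this equal to p_1/p_2.
Rearranging, p_2·x_2 = p_1·x_1. Substituting into the budget gives p_1·x_1·(1 + 1) = M.
Demand: x_1*(p_1,p_2,M) = 0.5·M/p_1 and x_2* = 0.5·M/p_2.
At p_1=27.36, p_2=13.2, M=19: x_1* = 0.5·19/27.36 = 0.3472, x_2* = 0.7197.
Utility at the optimum: U(0.3472, 0.7197) = -5.5469.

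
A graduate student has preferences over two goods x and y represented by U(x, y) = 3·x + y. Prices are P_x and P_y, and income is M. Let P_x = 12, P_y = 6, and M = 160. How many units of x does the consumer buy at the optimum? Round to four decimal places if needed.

Perfect substitutes: compare marginal utility per dollar. 3/P_x vs 1/P_y → 0.25 vs 0.1667.
x gives more utility per dollar, so spend all income on x: x* = M/P_x, y* = 0.
Numerically: x* = 13.3333, y* = 0.

x* = 13.3333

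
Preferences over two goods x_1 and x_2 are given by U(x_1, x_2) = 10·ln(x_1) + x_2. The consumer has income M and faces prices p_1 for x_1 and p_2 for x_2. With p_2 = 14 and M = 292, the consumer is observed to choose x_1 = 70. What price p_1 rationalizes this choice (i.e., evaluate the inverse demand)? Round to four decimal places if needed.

Set MRS = p_1/p_2: (10/x_1)/1 = p_1/p_2.
So x_1*(p_1,p_2) = 10·p_2/p_1, independent of income; and x_2* = (M − 10·p_2)/p_2.
Set x_1* = 70 in the demand function and solve for p_1: p_1 = 2.

p_1 = 2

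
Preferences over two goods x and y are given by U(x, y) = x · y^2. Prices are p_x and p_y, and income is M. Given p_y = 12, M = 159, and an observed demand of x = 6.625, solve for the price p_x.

p_x = 8

Tangency: MRS = (1/2)·y/x = p_x/p_y.
So p_y·y = 2·p_x·x; combined with the budget, a share 1/3 of income goes to x.
Demand: x*(p_x,p_y,M) = 1/3·M/p_x and y* = 2/3·M/p_y.
Set x* = 6.625 in the demand function and solve for p_x: p_x = 8.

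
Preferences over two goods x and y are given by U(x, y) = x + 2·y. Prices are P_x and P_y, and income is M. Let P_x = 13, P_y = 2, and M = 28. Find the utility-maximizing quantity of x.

Perfect substitutes: compare marginal utility per dollar. 1/P_x vs 2/P_y → 0.0769 vs 1.
y gives more utility per dollar, so spend all income on y: y* = M/P_y, x* = 0.
Numerically: x* = 0, y* = 14.

x* = 0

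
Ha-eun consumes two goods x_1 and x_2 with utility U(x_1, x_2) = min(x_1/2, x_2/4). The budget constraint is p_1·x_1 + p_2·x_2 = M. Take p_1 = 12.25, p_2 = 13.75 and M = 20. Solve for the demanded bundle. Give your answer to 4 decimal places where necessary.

Leontief preferences: the optimum is at the kink where x_1/2 = x_2/4, i.e. x_2 = 2·x_1.
Budget: p_1·x_1 + p_2·2·x_1 = M, so (2·p_1 + 4·p_2)·x_1 = 2·M.
Demand: x_1*(p_1,p_2,M) = 2·M/(2·p_1 + 4·p_2), x_2* = 4·M/(2·p_1 + 4·p_2).
Here 2·12.25 + 4·13.75 = 79.5, giving x_1* = 0.5031 and x_2* = 1.0063.

x_1* = 0.5031, x_2* = 1.0063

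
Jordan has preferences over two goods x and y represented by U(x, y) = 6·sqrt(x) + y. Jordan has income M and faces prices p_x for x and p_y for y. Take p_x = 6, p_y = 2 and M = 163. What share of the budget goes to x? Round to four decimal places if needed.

Utility is quasi-linear in y; the FOC for x is 3/√x = p_x/p_y.
Solve: √x = 3·p_y/p_x, so x*(p_x,p_y) = (3·p_y/p_x)², and y* = (M − p_x·x*)/p_y.
Plugging in: x* = (3·2/6)² = 1, y* = 78.5.
Expenditure on x: 6·1 = 6; share = 0.0368.

share on x = 0.0368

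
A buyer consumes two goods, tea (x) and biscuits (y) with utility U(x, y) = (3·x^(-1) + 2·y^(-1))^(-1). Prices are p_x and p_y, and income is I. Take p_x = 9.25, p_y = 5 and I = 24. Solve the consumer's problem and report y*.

Substitute y = (y/x)·x into the budget: x* = I/(p_x + p_y·(y/x)).
Numerically y/x = 1.110555, so x* = 24/(9.25 + 5·1.110555) = 1.6213 and y* = 1.110555·1.6213 = 1.8006.

y* = 1.8006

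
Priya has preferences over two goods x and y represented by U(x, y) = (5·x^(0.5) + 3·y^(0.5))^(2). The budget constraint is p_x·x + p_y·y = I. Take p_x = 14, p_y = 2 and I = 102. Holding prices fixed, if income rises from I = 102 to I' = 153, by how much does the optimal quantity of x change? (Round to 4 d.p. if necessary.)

Δx* = 1.0349

MRS = MU_x/MU_y = (5/3)·(y/x)^(0.5). Set equal to p_x/p_y.
Hence y/x = ((3/5)·p_x/p_y)^(1/(0.5)), i.e. raised to the 2 power.
Substitute y = (y/x)·x into the budget: x* = I/(p_x + p_y·(y/x)).
Numerically y/x = 17.64, so x* = 102/(14 + 2·17.64) = 2.0698.
At I' = 153: x* = 3.1047. Change: 3.1047 − 2.0698 = 1.0349.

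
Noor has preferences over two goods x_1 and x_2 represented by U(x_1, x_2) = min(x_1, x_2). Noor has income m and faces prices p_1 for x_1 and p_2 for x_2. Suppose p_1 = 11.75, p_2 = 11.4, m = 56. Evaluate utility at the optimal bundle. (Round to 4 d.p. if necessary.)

With perfect complements, no substitution: consume in ratio x_1:x_2 = 1:1.
Budget: p_1·x_1 + p_2·x_1 = m, so (p_1 + p_2)·x_1 = m.
Demand: x_1*(p_1,p_2,m) = m/(p_1 + p_2), x_2* = m/(p_1 + p_2).
Here 11.75 + 11.4 = 23.15, giving x_1* = 2.419 and x_2* = 2.419.
Utility at the optimum: U(2.419, 2.419) = 2.419.

V = 2.419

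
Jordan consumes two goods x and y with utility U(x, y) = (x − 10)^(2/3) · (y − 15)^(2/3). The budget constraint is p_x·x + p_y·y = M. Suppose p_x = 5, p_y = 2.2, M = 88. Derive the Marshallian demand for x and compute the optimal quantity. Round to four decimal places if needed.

Substituting into the budget: x* = 10 + 0.5·(M − 10·p_x − 15·p_y)/p_x, and y* = 15 + 0.5·(…)/p_y.
Discretionary income = 88 − 10·5 − 15·2.2 = 5; x* = 10 + 0.5·5/5 = 10.5.

x* = 10.5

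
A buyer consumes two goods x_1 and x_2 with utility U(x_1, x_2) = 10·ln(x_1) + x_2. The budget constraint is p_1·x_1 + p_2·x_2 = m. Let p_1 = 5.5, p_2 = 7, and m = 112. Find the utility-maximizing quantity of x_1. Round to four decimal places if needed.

MU_x_1 = 10/x_1, MU_x_2 = 1. Tangency: 10/x_1 = p_1/p_2.
So x_1*(p_1,p_2) = 10·p_2/p_1, independent of income; and x_2* = (m − 10·p_2)/p_2.
At the given prices: x_1* = 10·7/5.5 = 12.7273.

x_1* = 12.7273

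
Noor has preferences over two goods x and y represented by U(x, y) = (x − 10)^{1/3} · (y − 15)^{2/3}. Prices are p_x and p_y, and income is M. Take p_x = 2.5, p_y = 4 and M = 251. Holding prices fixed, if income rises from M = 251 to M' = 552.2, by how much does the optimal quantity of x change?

MRS = (1/2)·(y−15)/(x−10). Tangency with p_x/p_y gives y−15 = 2·(p_x/p_y)·(x−10).
After buying the subsistence bundle (10, 15), a share 1/3 of the remaining income goes to x: x* = 10 + 1/3·(M − 10p_x − 15p_y)/p_x.
Discretionary income = 251 − 10·2.5 − 15·4 = 166; x* = 10 + 1/3·166/2.5 = 32.1333.
At M' = 552.2: x* = 72.2933. Change: 72.2933 − 32.1333 = 40.16.

Δx* = 40.16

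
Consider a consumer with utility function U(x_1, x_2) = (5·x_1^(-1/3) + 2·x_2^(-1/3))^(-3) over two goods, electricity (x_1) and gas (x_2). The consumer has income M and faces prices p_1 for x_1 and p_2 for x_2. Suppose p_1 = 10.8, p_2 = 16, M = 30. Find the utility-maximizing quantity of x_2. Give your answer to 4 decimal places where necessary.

x_2* = 0.6691

With the ratio pinned down, the budget gives x_1* = M/(p_1 + p_2·(x_2/x_1)) and x_2* = (x_2/x_1)·x_1*.
Numerically x_2/x_1 = 0.374561, so x_1* = 30/(10.8 + 16·0.374561) = 1.7865 and x_2* = 0.374561·1.7865 = 0.6691.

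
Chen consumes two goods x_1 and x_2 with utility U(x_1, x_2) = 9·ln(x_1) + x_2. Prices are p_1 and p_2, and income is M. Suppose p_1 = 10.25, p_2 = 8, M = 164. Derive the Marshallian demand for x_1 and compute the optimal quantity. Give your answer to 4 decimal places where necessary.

At the given prices: x_1* = 9·8/10.25 = 7.0244.

x_1* = 7.0244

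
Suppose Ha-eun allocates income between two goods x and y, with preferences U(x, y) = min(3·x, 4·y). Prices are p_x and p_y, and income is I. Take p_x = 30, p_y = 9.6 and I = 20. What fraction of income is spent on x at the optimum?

With perfect complements, no substitution: consume in ratio x:y = 4:3.
Budget: p_x·x + p_y·(3/4)·x = I, so (4·p_x + 3·p_y)·x = 4·I.
Demand: x*(p_x,p_y,I) = 4·I/(4·p_x + 3·p_y), y* = 3·I/(4·p_x + 3·p_y).
Here 4·30 + 3·9.6 = 148.8, giving x* = 0.5376 and y* = 0.4032.
Expenditure on x: 30·0.5376 = 16.129; share = 0.8065.

share on x = 0.8065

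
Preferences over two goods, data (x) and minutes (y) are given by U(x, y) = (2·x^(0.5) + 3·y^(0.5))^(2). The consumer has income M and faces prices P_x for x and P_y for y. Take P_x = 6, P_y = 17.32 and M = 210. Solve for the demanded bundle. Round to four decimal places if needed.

x* = 19.669, y* = 5.311

Numerically y/x = 0.270016, so x* = 210/(6 + 17.32·0.270016) = 19.669 and y* = 0.270016·19.669 = 5.311.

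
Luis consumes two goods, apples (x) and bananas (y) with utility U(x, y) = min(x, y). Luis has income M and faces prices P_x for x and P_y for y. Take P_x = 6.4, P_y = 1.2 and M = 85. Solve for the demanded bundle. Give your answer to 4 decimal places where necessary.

x* = 11.1842, y* = 11.1842

Leontief preferences: the optimum is at the kink where x/1 = y/1, i.e. y = x.
Budget: P_x·x + P_y·x = M, so (P_x + P_y)·x = M.
Demand: x*(P_x,P_y,M) = M/(P_x + P_y), y* = M/(P_x + P_y).
Here 6.4 + 1.2 = 7.6, giving x* = 11.1842 and y* = 11.1842.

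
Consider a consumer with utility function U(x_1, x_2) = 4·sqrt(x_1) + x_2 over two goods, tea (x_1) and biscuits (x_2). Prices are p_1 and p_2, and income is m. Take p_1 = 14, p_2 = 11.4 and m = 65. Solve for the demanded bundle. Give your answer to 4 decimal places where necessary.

x_1* = 2.6522, x_2* = 2.4446

Utility is quasi-linear in x_2; the FOC for x_1 is 2/√x_1 = p_1/p_2.
Solve: √x_1 = 2·p_2/p_1, so x_1*(p_1,p_2) = (2·p_2/p_1)², and x_2* = (m − p_1·x_1*)/p_2.
Plugging in: x_1* = (2·11.4/14)² = 2.6522, x_2* = 2.4446.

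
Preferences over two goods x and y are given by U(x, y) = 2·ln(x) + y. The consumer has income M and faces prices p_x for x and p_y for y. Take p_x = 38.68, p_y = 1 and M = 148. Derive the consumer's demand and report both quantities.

Set MRS = p_x/p_y: (2/x)/1 = p_x/p_y.
So x*(p_x,p_y) = 2·p_y/p_x, independent of income; and y* = (M − 2·p_y)/p_y.
At the given prices: x* = 2·1/38.68 = 0.0517, and y* = 146.

x* = 0.0517, y* = 146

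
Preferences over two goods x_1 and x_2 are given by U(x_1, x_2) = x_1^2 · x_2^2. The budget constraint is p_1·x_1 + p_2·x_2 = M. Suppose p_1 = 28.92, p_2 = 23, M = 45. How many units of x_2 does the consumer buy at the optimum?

Tangency: MRS = x_2/x_1 = p_1/p_2.
Rearranging, p_2·x_2 = p_1·x_1. Substituting into the budget gives p_1·x_1·(1 + 1) = M.
Demand: x_1*(p_1,p_2,M) = 0.5·M/p_1 and x_2* = 0.5·M/p_2.
At p_1=28.92, p_2=23, M=45: x_2* = 0.5·45/23 = 0.9783.

x_2* = 0.9783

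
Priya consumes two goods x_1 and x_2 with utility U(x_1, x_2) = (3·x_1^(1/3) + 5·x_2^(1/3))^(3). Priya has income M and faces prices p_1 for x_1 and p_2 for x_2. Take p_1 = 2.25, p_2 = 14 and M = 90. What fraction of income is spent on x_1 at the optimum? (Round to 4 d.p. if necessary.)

From the CES first-order condition, (3/5)·(x_2/x_1)^(2/3) = p_1/p_2.
Hence x_2/x_1 = ((5/3)·p_1/p_2)^(1/(2/3)), i.e. raised to the 1.5 power.
With the ratio pinned down, the budget gives x_1* = M/(p_1 + p_2·(x_2/x_1)) and x_2* = (x_2/x_1)·x_1*.
Numerically x_2/x_1 = 0.138629, so x_1* = 90/(2.25 + 14·0.138629) = 21.4756 and x_2* = 0.138629·21.4756 = 2.9771.
Expenditure on x_1: 2.25·21.4756 = 48.32; share = 0.5369.

share on x_1 = 0.5369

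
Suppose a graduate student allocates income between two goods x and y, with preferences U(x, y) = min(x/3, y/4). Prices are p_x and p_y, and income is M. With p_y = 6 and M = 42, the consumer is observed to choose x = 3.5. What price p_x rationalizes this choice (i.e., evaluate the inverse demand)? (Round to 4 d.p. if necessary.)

p_x = 4

Leontief preferences: the optimum is at the kink where x/3 = y/4, i.e. y = (4/3)·x.
Budget: p_x·x + p_y·(4/3)·x = M, so (3·p_x + 4·p_y)·x = 3·M.
Demand: x*(p_x,p_y,M) = 3·M/(3·p_x + 4·p_y), y* = 4·M/(3·p_x + 4·p_y).
Set x* = 3.5 in the demand function and solve for p_x: p_x = 4.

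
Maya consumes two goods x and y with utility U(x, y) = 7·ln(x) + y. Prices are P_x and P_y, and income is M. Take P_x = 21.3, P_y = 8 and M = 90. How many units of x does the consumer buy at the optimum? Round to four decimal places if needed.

x* = 2.6291

Set MRS = P_x/P_y: (7/x)/1 = P_x/P_y.
So x*(P_x,P_y) = 7·P_y/P_x, independent of income; and y* = (M − 7·P_y)/P_y.
At the given prices: x* = 7·8/21.3 = 2.6291.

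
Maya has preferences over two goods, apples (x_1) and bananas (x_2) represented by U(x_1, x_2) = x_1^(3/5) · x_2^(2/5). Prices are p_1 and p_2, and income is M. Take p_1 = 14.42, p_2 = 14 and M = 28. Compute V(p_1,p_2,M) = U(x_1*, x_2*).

V = 1.0024

The MRS is (3/2)·x_2/x_1. Set MRS = p_1/p_2.
So 0.6·p_2·x_2 = 0.4·p_1·x_1; combined with the budget, a share 0.6 of income goes to x_1.
Demand: x_1*(p_1,p_2,M) = 0.6·M/p_1 and x_2* = 0.4·M/p_2.
At p_1=14.42, p_2=14, M=28: x_1* = 0.6·28/14.42 = 1.165, x_2* = 0.8.
Utility at the optimum: U(1.165, 0.8) = 1.0024.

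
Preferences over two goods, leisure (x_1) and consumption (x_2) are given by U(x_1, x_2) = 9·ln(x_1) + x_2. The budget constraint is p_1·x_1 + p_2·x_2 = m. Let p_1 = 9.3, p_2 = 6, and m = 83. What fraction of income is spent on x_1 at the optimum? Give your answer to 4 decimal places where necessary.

share on x_1 = 0.6506

At the given prices: x_1* = 9·6/9.3 = 5.8065, and x_2* = 4.8333.
Expenditure on x_1: 9.3·5.8065 = 54; share = 0.6506.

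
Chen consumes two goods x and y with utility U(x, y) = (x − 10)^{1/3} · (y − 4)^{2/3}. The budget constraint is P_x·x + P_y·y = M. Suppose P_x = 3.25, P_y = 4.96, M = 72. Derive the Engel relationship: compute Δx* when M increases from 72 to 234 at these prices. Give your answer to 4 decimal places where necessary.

Let x' = x−10, y' = y−4. MRS = (1/2)·y'/x' = P_x/P_y.
Substituting into the budget: x* = 10 + 1/3·(M − 10·P_x − 4·P_y)/P_x, and y* = 4 + 2/3·(…)/P_y.
Discretionary income = 72 − 10·3.25 − 4·4.96 = 19.66; x* = 10 + 1/3·19.66/3.25 = 12.0164.
At M' = 234: x* = 28.6318. Change: 28.6318 − 12.0164 = 16.6154.

Δx* = 16.6154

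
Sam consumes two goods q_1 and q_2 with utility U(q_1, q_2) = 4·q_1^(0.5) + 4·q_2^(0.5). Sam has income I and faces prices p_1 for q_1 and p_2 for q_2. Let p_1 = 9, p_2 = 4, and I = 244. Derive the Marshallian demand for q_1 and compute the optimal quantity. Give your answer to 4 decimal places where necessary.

q_1* = 8.3419

Substitute q_2 = (q_2/q_1)·q_1 into the budget: q_1* = I/(p_1 + p_2·(q_2/q_1)).
Numerically q_2/q_1 = 5.0625, so q_1* = 244/(9 + 4·5.0625) = 8.3419.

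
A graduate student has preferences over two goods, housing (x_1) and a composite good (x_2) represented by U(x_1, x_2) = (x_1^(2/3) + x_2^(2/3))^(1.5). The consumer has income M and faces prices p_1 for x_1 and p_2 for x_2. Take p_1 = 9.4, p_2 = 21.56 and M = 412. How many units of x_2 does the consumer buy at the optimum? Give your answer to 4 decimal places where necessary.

MU_x_1 ∝ x_1^(-1/3), MU_x_2 ∝ x_2^(-1/3), so MRS = (x_2/x_1)^(1/3) = p_1/p_2.
Hence x_2/x_1 = (p_1/p_2)^(1/(1/3)), i.e. raised to the 3 power.
With the ratio pinned down, the budget gives x_1* = M/(p_1 + p_2·(x_2/x_1)) and x_2* = (x_2/x_1)·x_1*.
Numerically x_2/x_1 = 0.082878, so x_1* = 412/(9.4 + 21.56·0.082878) = 36.829 and x_2* = 0.082878·36.829 = 3.0523.

x_2* = 3.0523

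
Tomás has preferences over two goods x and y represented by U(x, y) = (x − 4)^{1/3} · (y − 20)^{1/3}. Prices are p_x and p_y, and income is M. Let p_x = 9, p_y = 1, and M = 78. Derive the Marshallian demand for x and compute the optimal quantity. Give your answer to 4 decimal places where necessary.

x* = 5.2222

MRS = (y−20)/(x−4). Tangency with p_x/p_y gives y−20 = (p_x/p_y)·(x−4).
Substituting into the budget: x* = 4 + 0.5·(M − 4·p_x − 20·p_y)/p_x, and y* = 20 + 0.5·(…)/p_y.
Discretionary income = 78 − 4·9 − 20·1 = 22; x* = 4 + 0.5·22/9 = 5.2222.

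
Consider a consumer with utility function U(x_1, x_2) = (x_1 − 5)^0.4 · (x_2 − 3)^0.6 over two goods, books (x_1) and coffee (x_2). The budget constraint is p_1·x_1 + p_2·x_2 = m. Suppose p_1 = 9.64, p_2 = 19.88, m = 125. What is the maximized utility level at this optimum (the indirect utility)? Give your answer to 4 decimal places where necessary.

V = 0.5882

MRS = (2/3)·(x_2−3)/(x_1−5). Tangency with p_1/p_2 gives x_2−3 = (3/2)·(p_1/p_2)·(x_1−5).
Substituting into the budget: x_1* = 5 + 0.4·(m − 5·p_1 − 3·p_2)/p_1, and x_2* = 3 + 0.6·(…)/p_2.
Discretionary income = 125 − 5·9.64 − 3·19.88 = 17.16; x_1* = 5 + 0.4·17.16/9.64 = 5.712; x_2* = 3 + 0.6·17.16/19.88 = 3.5179.
Utility at the optimum: U(5.712, 3.5179) = 0.5882.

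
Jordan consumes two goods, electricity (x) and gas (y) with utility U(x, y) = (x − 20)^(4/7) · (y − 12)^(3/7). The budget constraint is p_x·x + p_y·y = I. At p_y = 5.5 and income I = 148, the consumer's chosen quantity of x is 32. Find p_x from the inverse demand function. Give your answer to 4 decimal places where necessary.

This is Cobb-Douglas in (x−20, y−12): tangency gives 4/7·p_y·(y−12) = 3/7·p_x·(x−20).
Substituting into the budget: x* = 20 + 4/7·(I − 20·p_x − 12·p_y)/p_x, and y* = 12 + 3/7·(…)/p_y.
Set x* = 32 in the demand function and solve for p_x: p_x = 2.

p_x = 2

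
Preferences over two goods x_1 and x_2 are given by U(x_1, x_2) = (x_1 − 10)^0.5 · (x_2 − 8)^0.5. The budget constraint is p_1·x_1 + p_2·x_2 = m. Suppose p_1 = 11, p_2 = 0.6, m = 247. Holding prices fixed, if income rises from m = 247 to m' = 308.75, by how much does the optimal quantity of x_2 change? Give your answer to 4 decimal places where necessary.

Δx_2* = 51.4583

MRS = (x_2−8)/(x_1−10). Tangency with p_1/p_2 gives x_2−8 = (p_1/p_2)·(x_1−10).
After buying the subsistence bundle (10, 8), a share 0.5 of the remaining income goes to x_1: x_1* = 10 + 0.5·(m − 10p_1 − 8p_2)/p_1.
Discretionary income = 247 − 10·11 − 8·0.6 = 132.2; x_2* = 8 + 0.5·132.2/0.6 = 118.1667.
At m' = 308.75: x_2* = 169.625. Change: 169.625 − 118.1667 = 51.4583.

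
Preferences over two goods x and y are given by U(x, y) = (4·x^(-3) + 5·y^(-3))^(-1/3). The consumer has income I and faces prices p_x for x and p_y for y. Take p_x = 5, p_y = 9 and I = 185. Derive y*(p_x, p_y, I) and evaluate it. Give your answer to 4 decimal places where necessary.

y* = 12.7787

Numerically y/x = 0.912871, so x* = 185/(5 + 9·0.912871) = 13.9984 and y* = 0.912871·13.9984 = 12.7787.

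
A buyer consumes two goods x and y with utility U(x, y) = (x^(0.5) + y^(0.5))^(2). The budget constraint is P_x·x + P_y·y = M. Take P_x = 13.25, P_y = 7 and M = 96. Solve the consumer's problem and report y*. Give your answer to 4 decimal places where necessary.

y* = 8.9735

Substitute y = (y/x)·x into the budget: x* = M/(P_x + P_y·(y/x)).
Numerically y/x = 3.582908, so x* = 96/(13.25 + 7·3.582908) = 2.5045 and y* = 3.582908·2.5045 = 8.9735.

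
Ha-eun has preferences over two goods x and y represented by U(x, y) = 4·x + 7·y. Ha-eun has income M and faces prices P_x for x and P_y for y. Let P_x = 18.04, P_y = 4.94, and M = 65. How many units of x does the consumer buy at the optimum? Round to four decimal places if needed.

x* = 0

Numerically: x* = 0, y* = 13.1579.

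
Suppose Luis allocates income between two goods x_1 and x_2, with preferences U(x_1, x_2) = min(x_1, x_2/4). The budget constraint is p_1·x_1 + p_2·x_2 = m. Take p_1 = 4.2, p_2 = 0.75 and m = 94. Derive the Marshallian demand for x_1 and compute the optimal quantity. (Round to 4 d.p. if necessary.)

Leontief preferences: the optimum is at the kink where x_1/1 = x_2/4, i.e. x_2 = 4·x_1.
Budget: p_1·x_1 + p_2·4·x_1 = m, so (p_1 + 4·p_2)·x_1 = m.
Demand: x_1*(p_1,p_2,m) = m/(p_1 + 4·p_2), x_2* = 4·m/(p_1 + 4·p_2).
Here 4.2 + 4·0.75 = 7.2, giving x_1* = 13.0556.

x_1* = 13.0556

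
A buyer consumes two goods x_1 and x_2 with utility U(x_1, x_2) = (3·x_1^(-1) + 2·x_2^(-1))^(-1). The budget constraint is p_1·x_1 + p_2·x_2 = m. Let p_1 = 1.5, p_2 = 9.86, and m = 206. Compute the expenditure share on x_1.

share on x_1 = 0.3233

MU_x_1 ∝ 3·x_1^(-2), MU_x_2 ∝ 2·x_2^(-2), so MRS = (3/2)·(x_2/x_1)^(2) = p_1/p_2.
Solve for the ratio: x_2/x_1 = [(2/3)·p_1/p_2]^(0.5).
With the ratio pinned down, the budget gives x_1* = m/(p_1 + p_2·(x_2/x_1)) and x_2* = (x_2/x_1)·x_1*.
Numerically x_2/x_1 = 0.318465, so x_1* = 206/(1.5 + 9.86·0.318465) = 44.3959 and x_2* = 0.318465·44.3959 = 14.1385.
Expenditure on x_1: 1.5·44.3959 = 66.5939; share = 0.3233.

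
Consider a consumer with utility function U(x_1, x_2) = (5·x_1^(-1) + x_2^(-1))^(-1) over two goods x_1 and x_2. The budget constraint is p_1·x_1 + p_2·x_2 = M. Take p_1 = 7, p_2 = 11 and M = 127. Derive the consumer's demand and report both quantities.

From the CES first-order condition, 5·(x_2/x_1)^(2) = p_1/p_2.
Solve for the ratio: x_2/x_1 = [(1/5)·p_1/p_2]^(0.5).
With the ratio pinned down, the budget gives x_1* = M/(p_1 + p_2·(x_2/x_1)) and x_2* = (x_2/x_1)·x_1*.
Numerically x_2/x_1 = 0.356753, so x_1* = 127/(7 + 11·0.356753) = 11.6255 and x_2* = 0.356753·11.6255 = 4.1474.

x_1* = 11.6255, x_2* = 4.1474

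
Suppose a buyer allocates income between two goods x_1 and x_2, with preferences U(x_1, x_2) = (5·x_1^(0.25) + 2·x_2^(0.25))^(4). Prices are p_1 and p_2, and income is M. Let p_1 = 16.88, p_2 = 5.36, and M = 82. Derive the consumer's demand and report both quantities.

MU_x_1 ∝ 5·x_1^(-0.75), MU_x_2 ∝ 2·x_2^(-0.75), so MRS = (5/2)·(x_2/x_1)^(0.75) = p_1/p_2.
Hence x_2/x_1 = ((2/5)·p_1/p_2)^(1/(0.75)), i.e. raised to the 4/3 power.
Substitute x_2 = (x_2/x_1)·x_1 into the budget: x_1* = M/(p_1 + p_2·(x_2/x_1)).
Numerically x_2/x_1 = 1.360474, so x_1* = 82/(16.88 + 5.36·1.360474) = 3.3923 and x_2* = 1.360474·3.3923 = 4.6152.

x_1* = 3.3923, x_2* = 4.6152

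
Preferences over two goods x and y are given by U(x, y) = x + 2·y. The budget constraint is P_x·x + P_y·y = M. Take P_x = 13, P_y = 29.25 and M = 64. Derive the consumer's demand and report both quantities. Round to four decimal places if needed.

Perfect substitutes: compare marginal utility per dollar. 1/P_x vs 2/P_y → 0.0769 vs 0.0684.
x gives more utility per dollar, so spend all income on x: x* = M/P_x, y* = 0.
Numerically: x* = 4.9231, y* = 0.

x* = 4.9231, y* = 0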